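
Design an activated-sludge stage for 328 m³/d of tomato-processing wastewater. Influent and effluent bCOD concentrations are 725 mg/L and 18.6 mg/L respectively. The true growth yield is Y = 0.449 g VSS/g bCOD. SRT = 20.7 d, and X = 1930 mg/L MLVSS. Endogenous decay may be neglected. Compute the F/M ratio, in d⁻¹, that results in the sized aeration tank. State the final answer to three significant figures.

Biomass mass balance (decay neglected): V·X = Y·Q·(S₀ − S)·θ_c, so V = 0.449 × 328 × (725 − 18.6) × 20.7 / 1930 = 1116 m³.
F/M = applied load / biomass = Q·S₀/(V·X) = 328 × 725 / (1116 × 1930) = 0.1104 d⁻¹.

F/M ≈ 0.110 d⁻¹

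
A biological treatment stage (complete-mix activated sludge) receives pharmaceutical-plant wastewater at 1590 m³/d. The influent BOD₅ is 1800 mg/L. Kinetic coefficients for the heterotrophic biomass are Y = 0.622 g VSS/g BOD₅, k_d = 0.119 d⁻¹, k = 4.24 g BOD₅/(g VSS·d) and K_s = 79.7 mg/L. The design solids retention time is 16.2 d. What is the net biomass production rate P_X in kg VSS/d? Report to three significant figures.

Effluent substrate depends only on kinetics and SRT: S = K_s(1 + k_d θ_c) / [θ_c(Yk − k_d) − 1] = 79.7 × (1 + 0.119 × 16.2) / [16.2 × (0.622 × 4.24 − 0.119) − 1] = 233.3 / 39.80 = 5.864 mg/L.
Y_obs = Y / (1 + k_d θ_c) = 0.622 / (1 + 0.119 × 16.2) = 0.622 / 2.928 = 0.2124.
Substrate removed = Q·(S₀ − S) = 1590 m³/d × (1800 − 5.86) g/m³ = 2.85×10^6 g/d = 2853 kg/d.
P_X = Y_obs · Q(S₀ − S) = 0.2124 × 2853 = 606.0 kg VSS/d.

P_X ≈ 606 kg VSS/d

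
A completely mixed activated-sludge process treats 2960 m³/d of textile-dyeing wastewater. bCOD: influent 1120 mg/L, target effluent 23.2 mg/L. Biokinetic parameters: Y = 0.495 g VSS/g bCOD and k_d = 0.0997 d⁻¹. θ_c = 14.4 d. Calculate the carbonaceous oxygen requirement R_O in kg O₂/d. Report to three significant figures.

Y_obs = Y / (1 + k_d θ_c) = 0.495 / (1 + 0.0997 × 14.4) = 0.495 / 2.436 = 0.2032.
Substrate removed = Q·(S₀ − S) = 2960 m³/d × (1120 − 23.2) g/m³ = 3.25×10^6 g/d = 3247 kg/d.
Net sludge production P_X = 0.2032 × 3247 = 659.8 kg VSS/d.
R_O = Q·ΔS − 1.42 P_X = 3247 − 936.9 = 2310 kg O₂/d.

R_O ≈ 2310 kg O₂/d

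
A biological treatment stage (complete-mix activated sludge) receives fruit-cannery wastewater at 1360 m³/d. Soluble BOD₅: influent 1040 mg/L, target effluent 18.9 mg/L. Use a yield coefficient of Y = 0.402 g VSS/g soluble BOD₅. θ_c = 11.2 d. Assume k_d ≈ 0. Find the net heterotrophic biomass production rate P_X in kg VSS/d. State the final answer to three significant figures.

No decay correction is needed, so Y_obs = Y = 0.402.
Mass of soluble BOD₅ removed per day: Q(S₀ − S) = 1360 × 1021 g/m³ = 1389 kg/d.
Biomass produced: P_X = Y_obs·Q·ΔS = 0.4020 × 1389 ≈ 558.3 kg VSS/d.

P_X ≈ 558 kg VSS/d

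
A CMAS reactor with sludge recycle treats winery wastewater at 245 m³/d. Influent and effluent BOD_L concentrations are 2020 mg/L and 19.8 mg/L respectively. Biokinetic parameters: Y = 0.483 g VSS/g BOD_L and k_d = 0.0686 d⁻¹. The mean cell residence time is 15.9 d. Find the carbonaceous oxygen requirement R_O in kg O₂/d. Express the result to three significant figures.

R_O ≈ 329 kg O₂/d

The observed yield is Y_obs = Y/(1 + k_d·θ_c) = 0.483 / (1 + 0.0686 × 15.9) = 0.483 / 2.091 = 0.2310 g VSS per g BOD_L removed.
Substrate removed = Q·(S₀ − S) = 245 m³/d × (2020 − 19.8) g/m³ = 4.9×10^5 g/d = 490.0 kg/d.
P_X = Y_obs·Q·(S₀ − S) = 0.2310 × 490.0 = 113.2 kg VSS/d.
R_O = Q·(S₀ − S) − 1.42·P_X = 490.0 − 1.42 × 113.2 = 329.3 kg O₂/d.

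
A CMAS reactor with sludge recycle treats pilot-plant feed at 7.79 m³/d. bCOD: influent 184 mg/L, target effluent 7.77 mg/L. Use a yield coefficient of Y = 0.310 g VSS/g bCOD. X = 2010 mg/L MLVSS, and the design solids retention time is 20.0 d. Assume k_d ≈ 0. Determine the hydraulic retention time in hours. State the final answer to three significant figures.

With k_d = 0 the design equation reduces to V = Y Q (S₀−S) θ_c / X = 0.310 × 7.79 × (184 − 7.77) × 20.0 / 2010 = 4.235 m³.
Hydraulic retention time τ = V/Q = 4.235 / 7.79 = 0.5436 d = 13.05 h.

τ ≈ 13.0 h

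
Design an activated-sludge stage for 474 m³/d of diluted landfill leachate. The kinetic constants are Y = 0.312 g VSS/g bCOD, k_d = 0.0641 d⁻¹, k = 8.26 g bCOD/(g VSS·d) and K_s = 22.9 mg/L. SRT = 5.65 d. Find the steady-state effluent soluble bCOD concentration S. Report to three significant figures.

For a completely mixed reactor with recycle the Lawrence–McCarty relation gives S = K_s·(1 + k_d·θ_c) / [θ_c·(Y·k − k_d) − 1] = 22.9 × (1 + 0.0641 × 5.65) / [5.65 × (0.312 × 8.26 − 0.0641) − 1] = 31.19 / 13.20 = 2.363 mg/L.

S ≈ 2.36 mg/L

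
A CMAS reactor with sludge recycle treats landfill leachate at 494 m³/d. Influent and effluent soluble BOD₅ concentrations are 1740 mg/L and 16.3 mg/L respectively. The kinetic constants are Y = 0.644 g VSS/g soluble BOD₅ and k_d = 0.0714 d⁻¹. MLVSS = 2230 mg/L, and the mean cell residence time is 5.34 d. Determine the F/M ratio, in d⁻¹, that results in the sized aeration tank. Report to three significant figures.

From the SRT design equation V = Y Q (S₀−S) θ_c / [X (1 + k_d θ_c)] = 0.644 × 494 × (1740 − 16.3) × 5.34 / [2230 × (1 + 0.0714 × 5.34)] = 2.93×10^6 / 3080 = 950.7 m³.
Food-to-microorganism ratio F/M = Q S₀ / (V X) = 494 × 1740 / (950.7 × 2230) = 0.4055 d⁻¹.

F/M ≈ 0.405 d⁻¹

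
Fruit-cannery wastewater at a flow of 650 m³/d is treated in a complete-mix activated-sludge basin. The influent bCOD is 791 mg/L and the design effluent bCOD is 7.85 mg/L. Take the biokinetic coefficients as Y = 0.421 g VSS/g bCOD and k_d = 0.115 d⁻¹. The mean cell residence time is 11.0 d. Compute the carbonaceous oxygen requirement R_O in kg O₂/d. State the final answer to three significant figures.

R_O ≈ 375 kg O₂/d

Correct the yield for decay: Y_obs = Y/(1 + k_d θ_c) = 0.421 / (1 + 0.115 × 11.0) = 0.421 / 2.265 = 0.1859.
Mass of bCOD removed per day: Q(S₀ − S) = 650 × 783.1 g/m³ = 509.0 kg/d.
Net sludge production P_X = 0.1859 × 509.0 = 94.62 kg VSS/d.
R_O = Q·ΔS − 1.42 P_X = 509.0 − 134.4 = 374.7 kg O₂/d.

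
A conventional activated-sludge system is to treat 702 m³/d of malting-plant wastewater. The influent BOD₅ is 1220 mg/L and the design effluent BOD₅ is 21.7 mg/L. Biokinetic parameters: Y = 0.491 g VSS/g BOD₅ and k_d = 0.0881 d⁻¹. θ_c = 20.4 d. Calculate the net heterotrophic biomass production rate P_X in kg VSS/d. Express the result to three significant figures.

P_X ≈ 148 kg VSS/d

Correct the yield for decay: Y_obs = Y/(1 + k_d θ_c) = 0.491 / (1 + 0.0881 × 20.4) = 0.491 / 2.797 = 0.1755.
ΔS = 1220 − 21.7 = 1198 mg/L, so the substrate removal rate is 702 × 1198/1000 = 841.2 kg BOD₅/d.
Net biomass production P_X = Y_obs × Q·(S₀ − S) = 0.1755 × 841.2 = 147.7 kg VSS/d.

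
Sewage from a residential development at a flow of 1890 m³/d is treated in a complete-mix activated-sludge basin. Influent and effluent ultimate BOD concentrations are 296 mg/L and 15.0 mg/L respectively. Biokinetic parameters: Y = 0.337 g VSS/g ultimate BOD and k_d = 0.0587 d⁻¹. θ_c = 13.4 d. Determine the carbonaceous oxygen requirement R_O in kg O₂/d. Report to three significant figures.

Y_obs = Y / (1 + k_d θ_c) = 0.337 / (1 + 0.0587 × 13.4) = 0.337 / 1.787 = 0.1886.
Substrate removed = Q·(S₀ − S) = 1890 m³/d × (296 − 15.0) g/m³ = 5.31×10^5 g/d = 531.1 kg/d.
Biomass synthesised: P_X = Y_obs × 531.1 = 100.2 kg VSS/d.
R_O = Q·ΔS − 1.42 P_X = 531.1 − 142.3 = 388.8 kg O₂/d.

R_O ≈ 389 kg O₂/d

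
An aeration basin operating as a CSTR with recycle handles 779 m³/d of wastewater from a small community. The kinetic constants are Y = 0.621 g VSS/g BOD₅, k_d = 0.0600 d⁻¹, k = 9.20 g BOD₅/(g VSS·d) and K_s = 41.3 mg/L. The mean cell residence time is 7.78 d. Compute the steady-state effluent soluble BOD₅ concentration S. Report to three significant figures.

From the Monod/SRT balance for a CMAS, S = K_s·(1+k_d θ_c)/[θ_c·(Y k − k_d) − 1] = 41.3 × (1 + 0.0600 × 7.78) / [7.78 × (0.621 × 9.20 − 0.0600) − 1] = 60.58 / 42.98 = 1.409 mg/L.

S ≈ 1.41 mg/L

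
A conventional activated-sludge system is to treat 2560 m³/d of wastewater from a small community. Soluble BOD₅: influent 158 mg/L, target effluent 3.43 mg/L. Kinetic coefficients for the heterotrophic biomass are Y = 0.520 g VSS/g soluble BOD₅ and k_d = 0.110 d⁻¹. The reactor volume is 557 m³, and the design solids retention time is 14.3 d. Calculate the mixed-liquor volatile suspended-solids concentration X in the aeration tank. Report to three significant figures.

X ≈ 2050 mg/L

Solving the biomass balance for X: X = Y Q (S₀−S) θ_c / [V (1+k_d θ_c)] = 0.520 × 2560 × (158 − 3.43) × 14.3 / [557 × (1 + 0.110 × 14.3)] = 2053 mg/L.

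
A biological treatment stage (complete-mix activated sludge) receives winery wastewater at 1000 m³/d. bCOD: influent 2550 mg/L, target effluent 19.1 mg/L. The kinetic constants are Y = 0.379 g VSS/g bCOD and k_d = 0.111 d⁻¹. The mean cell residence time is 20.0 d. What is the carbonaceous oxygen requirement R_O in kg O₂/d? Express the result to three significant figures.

R_O ≈ 2110 kg O₂/d

Y_obs = Y / (1 + k_d θ_c) = 0.379 / (1 + 0.111 × 20.0) = 0.379 / 3.220 = 0.1177.
Substrate removed = Q·(S₀ − S) = 1000 m³/d × (2550 − 19.1) g/m³ = 2.53×10^6 g/d = 2531 kg/d.
P_X = Y_obs·Q·(S₀ − S) = 0.1177 × 2531 = 297.9 kg VSS/d.
R_O = Q·(S₀ − S) − 1.42·P_X = 2531 − 1.42 × 297.9 = 2108 kg O₂/d.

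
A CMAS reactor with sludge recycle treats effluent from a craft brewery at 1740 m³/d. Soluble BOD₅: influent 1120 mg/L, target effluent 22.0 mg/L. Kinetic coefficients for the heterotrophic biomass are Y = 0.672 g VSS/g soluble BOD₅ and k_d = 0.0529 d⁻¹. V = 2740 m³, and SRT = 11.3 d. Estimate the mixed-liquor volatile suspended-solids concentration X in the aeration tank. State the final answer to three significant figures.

X ≈ 3310 mg/L

X = Y·Q·ΔS·θ_c / [V·(1 + k_d θ_c)] = 0.672 × 1740 × (1120 − 22.0) × 11.3 / [2740 × (1 + 0.0529 × 11.3)] = 3314 mg/L.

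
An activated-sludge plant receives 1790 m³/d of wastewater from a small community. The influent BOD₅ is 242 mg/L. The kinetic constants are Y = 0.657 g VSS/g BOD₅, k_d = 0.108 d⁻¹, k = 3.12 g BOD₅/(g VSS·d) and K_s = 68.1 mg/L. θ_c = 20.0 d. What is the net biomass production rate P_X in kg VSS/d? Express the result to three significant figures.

P_X ≈ 87.9 kg VSS/d

Effluent substrate depends only on kinetics and SRT: S = K_s(1 + k_d θ_c) / [θ_c(Yk − k_d) − 1] = 68.1 × (1 + 0.108 × 20.0) / [20.0 × (0.657 × 3.12 − 0.108) − 1] = 215.2 / 37.84 = 5.687 mg/L.
The observed yield is Y_obs = Y/(1 + k_d·θ_c) = 0.657 / (1 + 0.108 × 20.0) = 0.657 / 3.160 = 0.2079 g VSS per g BOD₅ removed.
ΔS = 242 − 5.69 = 236.3 mg/L, so the substrate removal rate is 1790 × 236.3/1000 = 423.0 kg BOD₅/d.
Biomass produced: P_X = Y_obs·Q·ΔS = 0.2079 × 423.0 ≈ 87.95 kg VSS/d.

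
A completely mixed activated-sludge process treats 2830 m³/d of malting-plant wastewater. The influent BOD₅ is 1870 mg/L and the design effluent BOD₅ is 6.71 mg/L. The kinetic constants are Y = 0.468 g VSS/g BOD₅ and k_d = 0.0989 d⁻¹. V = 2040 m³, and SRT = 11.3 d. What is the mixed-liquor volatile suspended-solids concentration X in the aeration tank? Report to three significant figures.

X = Y·Q·ΔS·θ_c / [V·(1 + k_d θ_c)] = 0.468 × 2830 × (1870 − 6.71) × 11.3 / [2040 × (1 + 0.0989 × 11.3)] = 6455 mg/L.

X ≈ 6460 mg/L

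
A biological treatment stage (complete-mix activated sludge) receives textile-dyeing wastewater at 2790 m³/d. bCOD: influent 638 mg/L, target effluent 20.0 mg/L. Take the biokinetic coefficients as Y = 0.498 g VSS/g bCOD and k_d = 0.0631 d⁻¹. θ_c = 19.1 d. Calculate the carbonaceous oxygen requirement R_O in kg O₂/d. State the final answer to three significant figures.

R_O ≈ 1170 kg O₂/d

Observed yield with endogenous decay: Y_obs = Y / (1 + k_d·θ_c) = 0.498 / (1 + 0.0631 × 19.1) = 0.498 / 2.205 = 0.2258 g VSS/g bCOD.
ΔS = 638 − 20.0 = 618.0 mg/L, so the substrate removal rate is 2790 × 618.0/1000 = 1724 kg bCOD/d.
Net sludge production P_X = 0.2258 × 1724 = 389.4 kg VSS/d.
R_O = Q·ΔS − 1.42 P_X = 1724 − 552.9 = 1171 kg O₂/d.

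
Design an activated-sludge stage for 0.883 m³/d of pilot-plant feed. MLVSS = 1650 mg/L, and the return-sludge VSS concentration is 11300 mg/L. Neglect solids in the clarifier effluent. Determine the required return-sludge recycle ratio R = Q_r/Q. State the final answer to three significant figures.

Solids balance on the clarifier gives (1+R)X = R·X_r, so R = X/(X_r − X) = 1650 / (11300 − 1650) = 0.1710.

R ≈ 0.171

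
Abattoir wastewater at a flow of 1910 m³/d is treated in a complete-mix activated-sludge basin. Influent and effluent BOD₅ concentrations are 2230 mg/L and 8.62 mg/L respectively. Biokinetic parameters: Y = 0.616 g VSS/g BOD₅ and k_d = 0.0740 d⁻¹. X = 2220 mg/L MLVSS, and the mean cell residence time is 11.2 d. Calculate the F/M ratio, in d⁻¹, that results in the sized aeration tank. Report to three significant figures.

Rearranging the biomass balance for a CMAS with decay, V = Y·Q·ΔS·θ_c / [X·(1+k_d θ_c)] = 0.616 × 1910 × (2230 − 8.62) × 11.2 / [2220 × (1 + 0.0740 × 11.2)] = 2.93×10^7 / 4060 = 7210 m³.
Food-to-microorganism ratio F/M = Q S₀ / (V X) = 1910 × 2230 / (7210 × 2220) = 0.2661 d⁻¹.

F/M ≈ 0.266 d⁻¹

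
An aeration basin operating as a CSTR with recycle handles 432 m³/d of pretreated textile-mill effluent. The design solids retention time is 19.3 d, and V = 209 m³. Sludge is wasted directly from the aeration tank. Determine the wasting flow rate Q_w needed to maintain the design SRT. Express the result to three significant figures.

Q_w ≈ 10.8 m³/d

Wasting from the aeration tank: Q_w = V / θ_c = 209.0 / 19.3 = 10.83 m³/d.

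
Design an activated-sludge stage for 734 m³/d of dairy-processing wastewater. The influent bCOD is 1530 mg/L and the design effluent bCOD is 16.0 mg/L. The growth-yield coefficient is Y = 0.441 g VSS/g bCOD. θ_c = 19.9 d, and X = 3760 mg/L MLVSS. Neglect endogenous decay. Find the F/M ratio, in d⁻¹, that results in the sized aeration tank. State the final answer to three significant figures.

F/M ≈ 0.115 d⁻¹

With k_d = 0 the design equation reduces to V = Y Q (S₀−S) θ_c / X = 0.441 × 734 × (1530 − 16.0) × 19.9 / 3760 = 2594 m³.
F/M = applied load / biomass = Q·S₀/(V·X) = 734 × 1530 / (2594 × 3760) = 0.1152 d⁻¹.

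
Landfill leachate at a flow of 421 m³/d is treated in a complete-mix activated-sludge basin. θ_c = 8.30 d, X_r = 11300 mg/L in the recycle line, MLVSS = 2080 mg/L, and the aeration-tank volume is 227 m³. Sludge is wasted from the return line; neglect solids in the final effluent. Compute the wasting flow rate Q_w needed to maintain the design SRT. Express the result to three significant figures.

Q_w ≈ 5.03 m³/d

Wasting from the return line (neglecting effluent solids): Q_w = V·X / (θ_c·X_r) = 227.0 × 2080 / (8.30 × 11300) = 5.034 m³/d.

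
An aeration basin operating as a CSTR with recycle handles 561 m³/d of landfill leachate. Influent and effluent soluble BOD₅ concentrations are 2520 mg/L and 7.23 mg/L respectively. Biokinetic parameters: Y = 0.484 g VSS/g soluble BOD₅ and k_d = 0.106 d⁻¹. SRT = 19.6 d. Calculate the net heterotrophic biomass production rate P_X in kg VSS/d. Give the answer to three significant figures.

P_X ≈ 222 kg VSS/d

Correct the yield for decay: Y_obs = Y/(1 + k_d θ_c) = 0.484 / (1 + 0.106 × 19.6) = 0.484 / 3.078 = 0.1573.
Mass of soluble BOD₅ removed per day: Q(S₀ − S) = 561 × 2513 g/m³ = 1410 kg/d.
Biomass produced: P_X = Y_obs·Q·ΔS = 0.1573 × 1410 ≈ 221.7 kg VSS/d.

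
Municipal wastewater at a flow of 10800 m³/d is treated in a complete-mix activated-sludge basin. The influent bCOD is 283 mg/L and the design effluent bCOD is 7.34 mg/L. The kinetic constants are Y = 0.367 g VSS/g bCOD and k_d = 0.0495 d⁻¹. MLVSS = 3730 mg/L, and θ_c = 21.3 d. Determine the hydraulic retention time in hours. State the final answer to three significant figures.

τ ≈ 6.75 h

Steady-state biomass mass balance: V·X·(1 + k_d·θ_c) = Y·Q·(S₀ − S)·θ_c, so V = 0.367 × 10800 × (283 − 7.34) × 21.3 / [3730 × (1 + 0.0495 × 21.3)] = 2.33×10^7 / 7663 = 3037 m³.
HRT = V/Q = 3037 m³ / 10800 m³·d⁻¹ = 0.2812 d × 24 = 6.749 h.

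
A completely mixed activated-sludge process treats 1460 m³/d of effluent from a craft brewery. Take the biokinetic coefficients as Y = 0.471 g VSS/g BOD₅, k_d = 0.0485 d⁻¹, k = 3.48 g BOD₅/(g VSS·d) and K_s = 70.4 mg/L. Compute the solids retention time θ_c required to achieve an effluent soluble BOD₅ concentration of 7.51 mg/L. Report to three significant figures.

Specific growth rate at S = 7.51 mg/L: μ = YkS/(K_s+S) = 0.471·3.48·7.51/(70.4+7.51) = 0.1580 d⁻¹.
θ_c = 1/(μ − k_d) = 1/(0.1580 − 0.0485) = 1/0.1095 = 9.133 d.

θ_c ≈ 9.13 d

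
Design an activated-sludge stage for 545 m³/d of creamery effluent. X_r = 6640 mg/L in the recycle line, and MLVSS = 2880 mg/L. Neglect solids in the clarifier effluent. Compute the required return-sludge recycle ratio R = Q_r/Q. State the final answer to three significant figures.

R ≈ 0.766

Solids balance on the clarifier gives (1+R)X = R·X_r, so R = X/(X_r − X) = 2880 / (6640 − 2880) = 0.7660.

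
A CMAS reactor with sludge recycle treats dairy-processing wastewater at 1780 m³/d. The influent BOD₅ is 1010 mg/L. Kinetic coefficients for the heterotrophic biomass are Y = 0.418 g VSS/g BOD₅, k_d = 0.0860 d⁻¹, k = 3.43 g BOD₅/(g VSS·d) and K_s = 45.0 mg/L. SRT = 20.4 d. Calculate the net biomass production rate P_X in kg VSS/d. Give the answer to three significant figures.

P_X ≈ 272 kg VSS/d

For a completely mixed reactor with recycle the Lawrence–McCarty relation gives S = K_s·(1 + k_d·θ_c) / [θ_c·(Y·k − k_d) − 1] = 45.0 × (1 + 0.0860 × 20.4) / [20.4 × (0.418 × 3.43 − 0.0860) − 1] = 123.9 / 26.49 = 4.678 mg/L.
Correct the yield for decay: Y_obs = Y/(1 + k_d θ_c) = 0.418 / (1 + 0.0860 × 20.4) = 0.418 / 2.754 = 0.1518.
Mass of BOD₅ removed per day: Q(S₀ − S) = 1780 × 1005 g/m³ = 1789 kg/d.
Biomass produced: P_X = Y_obs·Q·ΔS = 0.1518 × 1789 ≈ 271.6 kg VSS/d.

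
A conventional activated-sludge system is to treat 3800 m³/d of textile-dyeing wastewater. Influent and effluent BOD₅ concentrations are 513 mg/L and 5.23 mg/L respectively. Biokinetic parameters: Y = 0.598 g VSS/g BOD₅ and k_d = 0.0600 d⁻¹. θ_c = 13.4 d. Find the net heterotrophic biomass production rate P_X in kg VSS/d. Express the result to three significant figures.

P_X ≈ 640 kg VSS/d

Y_obs = Y / (1 + k_d θ_c) = 0.598 / (1 + 0.0600 × 13.4) = 0.598 / 1.804 = 0.3315.
Q·(S₀ − S) = 3800 × (513 − 5.23) × 10⁻³ = 1930 kg/d removed.
Net biomass production P_X = Y_obs × Q·(S₀ − S) = 0.3315 × 1930 = 639.6 kg VSS/d.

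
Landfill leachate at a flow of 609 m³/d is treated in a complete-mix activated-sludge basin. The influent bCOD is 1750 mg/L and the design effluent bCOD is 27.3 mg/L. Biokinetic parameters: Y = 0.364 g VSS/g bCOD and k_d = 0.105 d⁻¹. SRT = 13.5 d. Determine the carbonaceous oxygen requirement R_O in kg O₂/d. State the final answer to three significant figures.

R_O ≈ 825 kg O₂/d

Y_obs = Y / (1 + k_d θ_c) = 0.364 / (1 + 0.105 × 13.5) = 0.364 / 2.417 = 0.1506.
ΔS = 1750 − 27.3 = 1723 mg/L, so the substrate removal rate is 609 × 1723/1000 = 1049 kg bCOD/d.
P_X = Y_obs·Q·(S₀ − S) = 0.1506 × 1049 = 158.0 kg VSS/d.
R_O = Q·ΔS − 1.42 P_X = 1049 − 224.3 = 824.8 kg O₂/d.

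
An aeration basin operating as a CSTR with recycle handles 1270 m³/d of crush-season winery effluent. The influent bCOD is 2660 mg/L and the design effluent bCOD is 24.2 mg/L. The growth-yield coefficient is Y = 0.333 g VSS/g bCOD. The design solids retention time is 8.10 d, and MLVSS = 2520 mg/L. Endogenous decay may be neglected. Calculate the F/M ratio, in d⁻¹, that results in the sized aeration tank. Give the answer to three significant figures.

With k_d = 0 the design equation reduces to V = Y Q (S₀−S) θ_c / X = 0.333 × 1270 × (2660 − 24.2) × 8.10 / 2520 = 3583 m³.
Food-to-microorganism ratio F/M = Q S₀ / (V X) = 1270 × 2660 / (3583 × 2520) = 0.3741 d⁻¹.

F/M ≈ 0.374 d⁻¹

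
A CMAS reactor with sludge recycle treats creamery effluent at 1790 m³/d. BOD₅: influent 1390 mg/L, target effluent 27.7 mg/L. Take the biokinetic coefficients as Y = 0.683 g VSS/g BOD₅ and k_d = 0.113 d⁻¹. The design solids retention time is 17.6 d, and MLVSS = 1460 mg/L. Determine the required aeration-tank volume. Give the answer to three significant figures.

From the SRT design equation V = Y Q (S₀−S) θ_c / [X (1 + k_d θ_c)] = 0.683 × 1790 × (1390 − 27.7) × 17.6 / [1460 × (1 + 0.113 × 17.6)] = 2.93×10^7 / 4364 = 6718 m³.

V ≈ 6720 m³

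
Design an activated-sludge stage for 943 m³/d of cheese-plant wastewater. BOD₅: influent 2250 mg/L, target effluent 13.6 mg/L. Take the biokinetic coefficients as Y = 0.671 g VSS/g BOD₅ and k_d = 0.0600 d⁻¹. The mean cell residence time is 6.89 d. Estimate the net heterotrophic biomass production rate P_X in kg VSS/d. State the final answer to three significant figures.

P_X ≈ 1000 kg VSS/d

The observed yield is Y_obs = Y/(1 + k_d·θ_c) = 0.671 / (1 + 0.0600 × 6.89) = 0.671 / 1.413 = 0.4747 g VSS per g BOD₅ removed.
Mass of BOD₅ removed per day: Q(S₀ − S) = 943 × 2236 g/m³ = 2109 kg/d.
P_X = Y_obs · Q(S₀ − S) = 0.4747 × 2109 = 1001 kg VSS/d.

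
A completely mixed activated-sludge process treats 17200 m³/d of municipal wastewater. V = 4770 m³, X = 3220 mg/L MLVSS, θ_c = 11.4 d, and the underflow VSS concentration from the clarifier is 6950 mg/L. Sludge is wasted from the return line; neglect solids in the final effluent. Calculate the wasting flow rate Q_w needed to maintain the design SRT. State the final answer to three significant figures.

Q_w ≈ 194 m³/d

θ_c = V·X/(Q_w·X_r) when wasting from the recycle, so Q_w = V·X/(θ_c·X_r) = 4770 × 3220 / (11.4 × 6950) = 193.9 m³/d.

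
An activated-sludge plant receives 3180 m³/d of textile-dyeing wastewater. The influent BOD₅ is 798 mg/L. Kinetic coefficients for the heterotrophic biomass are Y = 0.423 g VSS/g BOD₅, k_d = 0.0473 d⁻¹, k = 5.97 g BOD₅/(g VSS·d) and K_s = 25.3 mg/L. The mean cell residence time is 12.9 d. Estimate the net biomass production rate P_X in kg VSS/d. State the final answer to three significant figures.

P_X ≈ 666 kg VSS/d

Effluent substrate depends only on kinetics and SRT: S = K_s(1 + k_d θ_c) / [θ_c(Yk − k_d) − 1] = 25.3 × (1 + 0.0473 × 12.9) / [12.9 × (0.423 × 5.97 − 0.0473) − 1] = 40.74 / 30.97 = 1.316 mg/L.
The observed yield is Y_obs = Y/(1 + k_d·θ_c) = 0.423 / (1 + 0.0473 × 12.9) = 0.423 / 1.610 = 0.2627 g VSS per g BOD₅ removed.
Substrate removed = Q·(S₀ − S) = 3180 m³/d × (798 − 1.32) g/m³ = 2.53×10^6 g/d = 2533 kg/d.
P_X = Y_obs · Q(S₀ − S) = 0.2627 × 2533 = 665.5 kg VSS/d.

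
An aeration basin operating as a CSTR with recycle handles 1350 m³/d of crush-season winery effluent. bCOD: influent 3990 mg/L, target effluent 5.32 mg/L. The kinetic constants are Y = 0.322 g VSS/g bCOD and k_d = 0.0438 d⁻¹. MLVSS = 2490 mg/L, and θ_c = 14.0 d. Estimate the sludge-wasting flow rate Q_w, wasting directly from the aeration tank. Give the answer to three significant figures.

Q_w ≈ 431 m³/d

From the SRT design equation V = Y Q (S₀−S) θ_c / [X (1 + k_d θ_c)] = 0.322 × 1350 × (3990 − 5.32) × 14.0 / [2490 × (1 + 0.0438 × 14.0)] = 2.42×10^7 / 4017 = 6037 m³.
Wasting from the aeration tank: Q_w = V / θ_c = 6037 / 14.0 = 431.2 m³/d.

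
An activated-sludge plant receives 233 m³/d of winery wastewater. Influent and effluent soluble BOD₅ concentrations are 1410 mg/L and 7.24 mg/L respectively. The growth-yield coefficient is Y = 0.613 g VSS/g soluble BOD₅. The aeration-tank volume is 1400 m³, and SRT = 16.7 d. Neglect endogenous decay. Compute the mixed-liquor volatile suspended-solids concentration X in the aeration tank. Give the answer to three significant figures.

From V·X = Y·Q·(S₀ − S)·θ_c (decay neglected): X = 0.613 × 233 × (1410 − 7.24) × 16.7 / 1400 = 2390 mg/L.

X ≈ 2390 mg/L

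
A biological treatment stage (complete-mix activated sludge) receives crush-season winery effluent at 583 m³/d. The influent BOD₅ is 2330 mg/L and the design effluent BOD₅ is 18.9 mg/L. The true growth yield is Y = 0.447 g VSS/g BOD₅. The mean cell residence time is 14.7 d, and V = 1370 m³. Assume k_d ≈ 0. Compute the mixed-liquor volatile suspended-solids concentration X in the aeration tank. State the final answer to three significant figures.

X = Y·Q·ΔS·θ_c / V = 0.447 × 583 × (2330 − 18.9) × 14.7 / 1370 = 6462 mg/L.

X ≈ 6460 mg/L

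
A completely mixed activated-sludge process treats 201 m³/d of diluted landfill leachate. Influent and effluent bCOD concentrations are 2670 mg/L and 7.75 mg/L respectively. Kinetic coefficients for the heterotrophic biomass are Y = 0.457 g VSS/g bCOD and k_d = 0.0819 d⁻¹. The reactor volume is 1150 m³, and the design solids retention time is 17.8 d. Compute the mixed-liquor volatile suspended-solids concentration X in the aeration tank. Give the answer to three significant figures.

X ≈ 1540 mg/L

X = Y·Q·ΔS·θ_c / [V·(1 + k_d θ_c)] = 0.457 × 201 × (2670 − 7.75) × 17.8 / [1150 × (1 + 0.0819 × 17.8)] = 1540 mg/L.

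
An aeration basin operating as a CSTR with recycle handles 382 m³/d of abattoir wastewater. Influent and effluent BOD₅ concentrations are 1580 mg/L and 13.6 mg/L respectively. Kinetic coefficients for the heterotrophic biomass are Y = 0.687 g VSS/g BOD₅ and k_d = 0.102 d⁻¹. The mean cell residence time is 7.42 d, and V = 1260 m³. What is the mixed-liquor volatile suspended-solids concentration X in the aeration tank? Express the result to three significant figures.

From V·X·(1 + k_d·θ_c) = Y·Q·(S₀ − S)·θ_c: X = 0.687 × 382 × (1580 − 13.6) × 7.42 / [1260 × (1 + 0.102 × 7.42)] = 1378 mg/L.

X ≈ 1380 mg/L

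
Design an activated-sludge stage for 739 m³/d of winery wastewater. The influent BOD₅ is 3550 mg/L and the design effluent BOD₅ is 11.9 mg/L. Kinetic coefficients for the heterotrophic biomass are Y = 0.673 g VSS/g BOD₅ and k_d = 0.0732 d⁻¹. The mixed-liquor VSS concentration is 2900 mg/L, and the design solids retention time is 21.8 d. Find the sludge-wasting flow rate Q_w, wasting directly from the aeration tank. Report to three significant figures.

From the SRT design equation V = Y Q (S₀−S) θ_c / [X (1 + k_d θ_c)] = 0.673 × 739 × (3550 − 11.9) × 21.8 / [2900 × (1 + 0.0732 × 21.8)] = 3.84×10^7 / 7528 = 5096 m³.
Wasting from the aeration tank: Q_w = V / θ_c = 5096 / 21.8 = 233.8 m³/d.

Q_w ≈ 234 m³/d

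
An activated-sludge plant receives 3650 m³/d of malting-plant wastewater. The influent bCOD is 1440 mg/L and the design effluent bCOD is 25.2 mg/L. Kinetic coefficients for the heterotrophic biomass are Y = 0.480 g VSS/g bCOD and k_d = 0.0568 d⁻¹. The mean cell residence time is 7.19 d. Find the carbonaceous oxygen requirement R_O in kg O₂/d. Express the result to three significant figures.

Observed yield with endogenous decay: Y_obs = Y / (1 + k_d·θ_c) = 0.480 / (1 + 0.0568 × 7.19) = 0.480 / 1.408 = 0.3408 g VSS/g bCOD.
Mass of bCOD removed per day: Q(S₀ − S) = 3650 × 1415 g/m³ = 5164 kg/d.
P_X = Y_obs·Q·(S₀ − S) = 0.3408 × 5164 = 1760 kg VSS/d.
Carbonaceous O₂ demand = substrate oxidised − cell-mass equivalent = 5164 − 1.42 × 1760 = 2665 kg O₂/d.

R_O ≈ 2660 kg O₂/d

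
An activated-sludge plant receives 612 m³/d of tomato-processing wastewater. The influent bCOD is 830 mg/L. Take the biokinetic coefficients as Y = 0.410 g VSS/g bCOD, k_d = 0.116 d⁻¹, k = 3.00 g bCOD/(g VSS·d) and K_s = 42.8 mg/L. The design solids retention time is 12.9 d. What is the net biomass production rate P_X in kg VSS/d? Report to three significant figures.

P_X ≈ 82.6 kg VSS/d

From the Monod/SRT balance for a CMAS, S = K_s·(1+k_d θ_c)/[θ_c·(Y k − k_d) − 1] = 42.8 × (1 + 0.116 × 12.9) / [12.9 × (0.410 × 3.00 − 0.116) − 1] = 106.8 / 13.37 = 7.991 mg/L.
Observed yield with endogenous decay: Y_obs = Y / (1 + k_d·θ_c) = 0.410 / (1 + 0.116 × 12.9) = 0.410 / 2.496 = 0.1642 g VSS/g bCOD.
Mass of bCOD removed per day: Q(S₀ − S) = 612 × 822.0 g/m³ = 503.1 kg/d.
Net biomass production P_X = Y_obs × Q·(S₀ − S) = 0.1642 × 503.1 = 82.62 kg VSS/d.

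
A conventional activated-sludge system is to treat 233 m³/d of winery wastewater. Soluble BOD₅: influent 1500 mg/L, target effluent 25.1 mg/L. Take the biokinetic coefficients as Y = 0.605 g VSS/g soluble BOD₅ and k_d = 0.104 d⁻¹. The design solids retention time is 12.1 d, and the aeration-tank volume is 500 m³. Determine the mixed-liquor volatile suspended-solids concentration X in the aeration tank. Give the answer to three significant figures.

From V·X·(1 + k_d·θ_c) = Y·Q·(S₀ − S)·θ_c: X = 0.605 × 233 × (1500 − 25.1) × 12.1 / [500 × (1 + 0.104 × 12.1)] = 2228 mg/L.

X ≈ 2230 mg/L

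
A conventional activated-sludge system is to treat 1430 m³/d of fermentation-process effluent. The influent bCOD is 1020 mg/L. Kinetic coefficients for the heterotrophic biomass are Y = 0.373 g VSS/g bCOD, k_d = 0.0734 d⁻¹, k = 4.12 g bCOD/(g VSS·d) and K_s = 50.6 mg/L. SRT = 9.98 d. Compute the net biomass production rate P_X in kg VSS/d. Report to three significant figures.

From the Monod/SRT balance for a CMAS, S = K_s·(1+k_d θ_c)/[θ_c·(Y k − k_d) − 1] = 50.6 × (1 + 0.0734 × 9.98) / [9.98 × (0.373 × 4.12 − 0.0734) − 1] = 87.67 / 13.60 = 6.444 mg/L.
Observed yield with endogenous decay: Y_obs = Y / (1 + k_d·θ_c) = 0.373 / (1 + 0.0734 × 9.98) = 0.373 / 1.733 = 0.2153 g VSS/g bCOD.
Mass of bCOD removed per day: Q(S₀ − S) = 1430 × 1014 g/m³ = 1449 kg/d.
So the net sludge growth is P_X = 0.2153 × 1449 = 312.0 kg VSS/d.

P_X ≈ 312 kg VSS/d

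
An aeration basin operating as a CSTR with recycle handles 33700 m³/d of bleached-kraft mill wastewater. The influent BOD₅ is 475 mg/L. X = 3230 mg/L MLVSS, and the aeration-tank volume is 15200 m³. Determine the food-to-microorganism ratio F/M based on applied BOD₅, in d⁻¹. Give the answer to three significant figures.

Food-to-microorganism ratio F/M = Q S₀ / (V X) = 33700 × 475 / (15200 × 3230) = 0.3260 d⁻¹.

F/M ≈ 0.326 d⁻¹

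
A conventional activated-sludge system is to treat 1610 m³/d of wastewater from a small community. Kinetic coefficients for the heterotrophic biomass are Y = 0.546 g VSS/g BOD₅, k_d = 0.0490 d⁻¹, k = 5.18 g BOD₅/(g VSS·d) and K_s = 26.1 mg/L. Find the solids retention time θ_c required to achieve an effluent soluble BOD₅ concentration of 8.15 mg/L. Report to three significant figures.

Specific growth rate at S = 8.15 mg/L: μ = YkS/(K_s+S) = 0.546·5.18·8.15/(26.1+8.15) = 0.6730 d⁻¹.
Then 1/θ_c = μ − k_d = 0.6730 − 0.0490 = 0.6240 d⁻¹, giving θ_c = 1.603 d.

θ_c ≈ 1.60 d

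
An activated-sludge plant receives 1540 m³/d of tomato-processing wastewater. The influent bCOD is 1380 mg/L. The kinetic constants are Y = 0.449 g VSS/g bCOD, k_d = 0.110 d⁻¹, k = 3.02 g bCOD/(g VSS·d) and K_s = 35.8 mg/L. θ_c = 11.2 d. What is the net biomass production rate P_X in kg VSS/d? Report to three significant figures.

From the Monod/SRT balance for a CMAS, S = K_s·(1+k_d θ_c)/[θ_c·(Y k − k_d) − 1] = 35.8 × (1 + 0.110 × 11.2) / [11.2 × (0.449 × 3.02 − 0.110) − 1] = 79.91 / 12.95 = 6.168 mg/L.
Observed yield with endogenous decay: Y_obs = Y / (1 + k_d·θ_c) = 0.449 / (1 + 0.110 × 11.2) = 0.449 / 2.232 = 0.2012 g VSS/g bCOD.
Q·(S₀ − S) = 1540 × (1380 − 6.17) × 10⁻³ = 2116 kg/d removed.
Biomass produced: P_X = Y_obs·Q·ΔS = 0.2012 × 2116 ≈ 425.6 kg VSS/d.

P_X ≈ 426 kg VSS/d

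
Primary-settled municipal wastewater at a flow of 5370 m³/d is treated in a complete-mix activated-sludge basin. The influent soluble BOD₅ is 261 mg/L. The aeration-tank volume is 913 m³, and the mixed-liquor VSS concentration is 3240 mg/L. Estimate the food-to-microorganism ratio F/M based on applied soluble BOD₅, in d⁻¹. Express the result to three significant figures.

Food-to-microorganism ratio F/M = Q S₀ / (V X) = 5370 × 261 / (913.0 × 3240) = 0.4738 d⁻¹.

F/M ≈ 0.474 d⁻¹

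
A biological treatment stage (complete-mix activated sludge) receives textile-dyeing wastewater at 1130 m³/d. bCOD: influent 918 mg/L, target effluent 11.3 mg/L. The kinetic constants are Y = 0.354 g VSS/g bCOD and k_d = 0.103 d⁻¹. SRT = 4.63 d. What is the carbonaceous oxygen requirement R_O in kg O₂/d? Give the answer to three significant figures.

The observed yield is Y_obs = Y/(1 + k_d·θ_c) = 0.354 / (1 + 0.103 × 4.63) = 0.354 / 1.477 = 0.2397 g VSS per g bCOD removed.
Mass of bCOD removed per day: Q(S₀ − S) = 1130 × 906.7 g/m³ = 1025 kg/d.
Net sludge production P_X = 0.2397 × 1025 = 245.6 kg VSS/d.
R_O = Q·(S₀ − S) − 1.42·P_X = 1025 − 1.42 × 245.6 = 675.8 kg O₂/d.

R_O ≈ 676 kg O₂/d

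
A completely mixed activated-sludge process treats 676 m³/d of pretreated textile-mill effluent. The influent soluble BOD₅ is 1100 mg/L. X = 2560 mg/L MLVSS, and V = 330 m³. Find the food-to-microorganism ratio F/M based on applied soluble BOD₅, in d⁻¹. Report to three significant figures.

Food-to-microorganism ratio F/M = Q S₀ / (V X) = 676 × 1100 / (330.0 × 2560) = 0.8802 d⁻¹.

F/M ≈ 0.880 d⁻¹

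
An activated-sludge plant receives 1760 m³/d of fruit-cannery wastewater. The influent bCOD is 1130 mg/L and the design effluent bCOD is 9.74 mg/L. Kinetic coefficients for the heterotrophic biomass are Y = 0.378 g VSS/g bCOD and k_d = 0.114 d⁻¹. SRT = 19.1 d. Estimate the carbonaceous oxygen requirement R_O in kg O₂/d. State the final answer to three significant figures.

R_O ≈ 1640 kg O₂/d

Observed yield with endogenous decay: Y_obs = Y / (1 + k_d·θ_c) = 0.378 / (1 + 0.114 × 19.1) = 0.378 / 3.177 = 0.1190 g VSS/g bCOD.
Substrate removed = Q·(S₀ − S) = 1760 m³/d × (1130 − 9.74) g/m³ = 1.97×10^6 g/d = 1972 kg/d.
Net sludge production P_X = 0.1190 × 1972 = 234.6 kg VSS/d.
R_O = Q·ΔS − 1.42 P_X = 1972 − 333.1 = 1639 kg O₂/d.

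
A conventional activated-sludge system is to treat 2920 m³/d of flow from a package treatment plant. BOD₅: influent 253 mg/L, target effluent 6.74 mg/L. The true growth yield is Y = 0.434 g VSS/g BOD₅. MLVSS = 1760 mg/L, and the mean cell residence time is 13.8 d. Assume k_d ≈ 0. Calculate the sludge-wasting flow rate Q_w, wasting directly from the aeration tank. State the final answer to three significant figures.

Q_w ≈ 177 m³/d

V·X = Y·Q·ΔS·θ_c gives V = 0.434 × 2920 × (253 − 6.74) × 13.8 / 1760 = 2447 m³.
With mixed-liquor wasting, θ_c = V/Q_w, so Q_w = V/θ_c = 2447/13.8 = 177.3 m³/d.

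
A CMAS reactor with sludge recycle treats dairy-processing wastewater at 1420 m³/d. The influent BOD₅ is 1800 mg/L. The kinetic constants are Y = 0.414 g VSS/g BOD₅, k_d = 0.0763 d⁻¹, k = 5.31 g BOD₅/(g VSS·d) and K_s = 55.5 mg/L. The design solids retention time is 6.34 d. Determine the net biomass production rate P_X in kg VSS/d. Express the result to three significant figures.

For a completely mixed reactor with recycle the Lawrence–McCarty relation gives S = K_s·(1 + k_d·θ_c) / [θ_c·(Y·k − k_d) − 1] = 55.5 × (1 + 0.0763 × 6.34) / [6.34 × (0.414 × 5.31 − 0.0763) − 1] = 82.35 / 12.45 = 6.612 mg/L.
Correct the yield for decay: Y_obs = Y/(1 + k_d θ_c) = 0.414 / (1 + 0.0763 × 6.34) = 0.414 / 1.484 = 0.2790.
ΔS = 1800 − 6.61 = 1793 mg/L, so the substrate removal rate is 1420 × 1793/1000 = 2547 kg BOD₅/d.
Net biomass production P_X = Y_obs × Q·(S₀ − S) = 0.2790 × 2547 = 710.6 kg VSS/d.

P_X ≈ 711 kg VSS/d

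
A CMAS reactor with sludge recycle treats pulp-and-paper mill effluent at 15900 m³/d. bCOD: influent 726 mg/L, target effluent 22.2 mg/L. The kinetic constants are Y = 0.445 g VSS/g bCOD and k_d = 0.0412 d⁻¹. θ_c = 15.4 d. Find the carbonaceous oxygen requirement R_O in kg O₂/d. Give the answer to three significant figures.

R_O ≈ 6860 kg O₂/d

Y_obs = Y / (1 + k_d θ_c) = 0.445 / (1 + 0.0412 × 15.4) = 0.445 / 1.634 = 0.2723.
Q·(S₀ − S) = 15900 × (726 − 22.2) × 10⁻³ = 11190 kg/d removed.
P_X = Y_obs·Q·(S₀ − S) = 0.2723 × 11190 = 3047 kg VSS/d.
R_O = Q·ΔS − 1.42 P_X = 11190 − 4326 = 6864 kg O₂/d.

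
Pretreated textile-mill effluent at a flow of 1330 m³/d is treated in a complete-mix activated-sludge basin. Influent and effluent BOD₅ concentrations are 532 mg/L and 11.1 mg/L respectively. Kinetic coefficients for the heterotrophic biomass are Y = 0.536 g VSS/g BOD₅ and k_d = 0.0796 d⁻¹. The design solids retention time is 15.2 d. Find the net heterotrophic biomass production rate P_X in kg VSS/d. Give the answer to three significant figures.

Correct the yield for decay: Y_obs = Y/(1 + k_d θ_c) = 0.536 / (1 + 0.0796 × 15.2) = 0.536 / 2.210 = 0.2425.
Substrate removed = Q·(S₀ − S) = 1330 m³/d × (532 − 11.1) g/m³ = 6.93×10^5 g/d = 692.8 kg/d.
Net biomass production P_X = Y_obs × Q·(S₀ − S) = 0.2425 × 692.8 = 168.0 kg VSS/d.

P_X ≈ 168 kg VSS/d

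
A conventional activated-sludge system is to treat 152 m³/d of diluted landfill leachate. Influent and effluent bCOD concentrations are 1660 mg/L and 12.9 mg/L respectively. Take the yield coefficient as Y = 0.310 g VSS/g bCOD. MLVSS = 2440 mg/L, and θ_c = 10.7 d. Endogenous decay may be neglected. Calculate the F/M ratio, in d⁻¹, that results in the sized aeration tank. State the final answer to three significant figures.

F/M ≈ 0.304 d⁻¹

With k_d = 0 the design equation reduces to V = Y Q (S₀−S) θ_c / X = 0.310 × 152 × (1660 − 12.9) × 10.7 / 2440 = 340.3 m³.
F/M = Q·S₀ / (V·X) = 152 × 1660 / (340.3 × 2440) = 0.3038 g bCOD·(g VSS·d)⁻¹.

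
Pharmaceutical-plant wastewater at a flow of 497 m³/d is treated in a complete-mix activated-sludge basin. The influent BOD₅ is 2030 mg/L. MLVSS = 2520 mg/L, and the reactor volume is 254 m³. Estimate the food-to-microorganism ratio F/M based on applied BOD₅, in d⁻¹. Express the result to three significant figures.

Food-to-microorganism ratio F/M = Q S₀ / (V X) = 497 × 2030 / (254.0 × 2520) = 1.576 d⁻¹.

F/M ≈ 1.58 d⁻¹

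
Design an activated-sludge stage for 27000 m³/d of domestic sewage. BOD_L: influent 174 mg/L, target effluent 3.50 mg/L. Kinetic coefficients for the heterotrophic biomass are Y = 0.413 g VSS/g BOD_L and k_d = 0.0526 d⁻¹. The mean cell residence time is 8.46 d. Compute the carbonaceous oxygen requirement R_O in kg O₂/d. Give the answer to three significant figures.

R_O ≈ 2740 kg O₂/d

Observed yield with endogenous decay: Y_obs = Y / (1 + k_d·θ_c) = 0.413 / (1 + 0.0526 × 8.46) = 0.413 / 1.445 = 0.2858 g VSS/g BOD_L.
Q·(S₀ − S) = 27000 × (174 − 3.50) × 10⁻³ = 4604 kg/d removed.
P_X = Y_obs·Q·(S₀ − S) = 0.2858 × 4604 = 1316 kg VSS/d.
Carbonaceous O₂ demand = substrate oxidised − cell-mass equivalent = 4604 − 1.42 × 1316 = 2735 kg O₂/d.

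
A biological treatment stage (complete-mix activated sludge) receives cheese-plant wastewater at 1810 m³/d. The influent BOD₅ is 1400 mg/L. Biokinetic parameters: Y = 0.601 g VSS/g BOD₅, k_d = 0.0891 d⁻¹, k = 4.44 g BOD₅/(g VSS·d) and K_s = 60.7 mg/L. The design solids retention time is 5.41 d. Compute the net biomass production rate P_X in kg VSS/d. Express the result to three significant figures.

P_X ≈ 1020 kg VSS/d

From the Monod/SRT balance for a CMAS, S = K_s·(1+k_d θ_c)/[θ_c·(Y k − k_d) − 1] = 60.7 × (1 + 0.0891 × 5.41) / [5.41 × (0.601 × 4.44 − 0.0891) − 1] = 89.96 / 12.95 = 6.944 mg/L.
Correct the yield for decay: Y_obs = Y/(1 + k_d θ_c) = 0.601 / (1 + 0.0891 × 5.41) = 0.601 / 1.482 = 0.4055.
ΔS = 1400 − 6.94 = 1393 mg/L, so the substrate removal rate is 1810 × 1393/1000 = 2521 kg BOD₅/d.
Biomass produced: P_X = Y_obs·Q·ΔS = 0.4055 × 2521 ≈ 1023 kg VSS/d.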